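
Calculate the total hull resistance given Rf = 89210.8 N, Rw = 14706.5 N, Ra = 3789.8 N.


Formula: Rt = Rf + Rw + Ra
Substituting: Rt = 89210.8 + 14706.5 + 3789.8
Result: Rt = 107707.1 N

107707.1 N


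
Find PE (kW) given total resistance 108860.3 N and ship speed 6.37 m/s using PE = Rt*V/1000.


Formula: PE = Rt * V / 1000 (kW)
Step 1 — PE (W) = 108860.3 * 6.37 = 693440.111 W
Step 2 — PE (kW) = 693440.111 / 1000 ≈ 693.44 kW (5 s.f.)

693.44 kW


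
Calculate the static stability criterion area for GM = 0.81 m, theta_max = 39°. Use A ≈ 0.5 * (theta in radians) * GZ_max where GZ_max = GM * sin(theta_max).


Formula: GZ_max = GM * sin(theta); Area = 0.5 * theta_rad * GZ_max
Step 1 — GZ_max = 0.81 * sin(39°) = 0.81 * 0.62932 = 0.509749 m
Step 2 — theta_rad = 39 * pi/180 = 0.680678 rad
Step 3 — Area = 0.5 * 0.680678 * 0.509749 ≈ 0.17349 m·rad (5 s.f.)

0.17349 m·rad


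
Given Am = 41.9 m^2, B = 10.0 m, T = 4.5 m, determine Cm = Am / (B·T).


Formula: Cm = Am / (B * T)
Step 1 — B * T = 10.0 * 4.5 = 45.0 m^2
Step 2 — Cm = 41.9 / 45.0 ≈ 0.93111 (5 s.f.)

0.93111


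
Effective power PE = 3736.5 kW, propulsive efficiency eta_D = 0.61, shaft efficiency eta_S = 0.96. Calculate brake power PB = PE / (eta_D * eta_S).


Formula: PB = PE / (eta_D * eta_S)
Step 1 — combined efficiency = eta_D * eta_S = 0.61 * 0.96 = 0.5856
Step 2 — PB = 3736.5 / 0.5856 ≈ 6380.6 kW (5 s.f.)

6380.6 kW


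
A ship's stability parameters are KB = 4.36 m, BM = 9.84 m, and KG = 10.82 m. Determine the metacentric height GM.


Formula: GM = KB + BM - KG
Step 1 — KM = KB + BM = 4.36 + 9.84 = 14.2 m
Step 2 — GM = KM - KG = 14.2 - 10.82 = 3.38 m

3.38 m


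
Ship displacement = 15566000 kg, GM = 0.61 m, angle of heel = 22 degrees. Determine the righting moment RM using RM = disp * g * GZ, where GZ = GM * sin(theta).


Formula: GZ = GM * sin(theta); RM = disp * g * GZ
Step 1 — GZ = 0.61 * sin(22°) = 0.61 * 0.374607 = 0.22851 m
Step 2 — RM = 15566000 * 9.81 * 0.22851 ≈ 34894000 N·m (5 s.f.)

34894000 N·m


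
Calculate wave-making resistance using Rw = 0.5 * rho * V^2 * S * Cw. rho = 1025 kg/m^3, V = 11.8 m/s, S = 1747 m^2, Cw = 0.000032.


Formula: Rw = 0.5 * rho * V^2 * S * Cw
Step 1 — V^2 = 11.8^2 = 139.24
Step 2 — 0.5 * rho * V^2 = 0.5 * 1025 * 139.24 = 71360.5
Step 3 — Rw = 71360.5 * 1747 * 0.000032 ≈ 3989.3 N (5 s.f.)

3989.3 N


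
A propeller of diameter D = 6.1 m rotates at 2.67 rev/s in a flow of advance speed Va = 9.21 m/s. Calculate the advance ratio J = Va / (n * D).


Formula: J = Va / (n * D)
Step 1 — n * D = 2.67 * 6.1 = 16.287
Step 2 — J = 9.21 / 16.287 ≈ 0.56548 (5 s.f.)

0.56548


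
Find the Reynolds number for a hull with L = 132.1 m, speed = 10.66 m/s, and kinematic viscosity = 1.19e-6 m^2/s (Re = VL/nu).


Formula: Re = V * L / nu
Step 1 — V * L = 10.66 * 132.1 = 1408.186 m^2/s
Step 2 — Re = 1408.186 / 1.19e-6 = 1.18e+09

1.18e+09


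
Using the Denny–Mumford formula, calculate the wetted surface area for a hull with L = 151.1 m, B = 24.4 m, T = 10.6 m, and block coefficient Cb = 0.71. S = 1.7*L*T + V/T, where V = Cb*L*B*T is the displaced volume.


Formula: S = 1.7*L*T + V/T with V = Cb*L*B*T, i.e. S = L * (1.7*T + Cb*B)
Step 1 — 1.7*T = 1.7 * 10.6 = 18.02 m
Step 2 — Cb*B = 0.71 * 24.4 = 17.324 m
Step 3 — 1.7*T + Cb*B = 18.02 + 17.324 = 35.344 m
Step 4 — S = 151.1 * 35.344 ≈ 5340.5 m^2 (5 s.f.)

5340.5 m^2


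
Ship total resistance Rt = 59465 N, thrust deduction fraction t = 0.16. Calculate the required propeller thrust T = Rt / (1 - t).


Formula: T = Rt / (1 - t)
Step 1 — (1 - t) = 1 - 0.16 = 0.84
Step 2 — T = 59465 / 0.84 ≈ 70792 N (5 s.f.)

70792 N


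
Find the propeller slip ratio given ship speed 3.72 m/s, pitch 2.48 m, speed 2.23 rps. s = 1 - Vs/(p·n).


Formula: s = 1 - Vs / (p * n)
Step 1 — p * n = 2.48 * 2.23 = 5.5304
Step 2 — Vs / (p*n) = 3.72 / 5.5304 = 0.672646 (6 d.p.)
Step 3 — s = 1 - 0.672646 = 0.327354

0.327354


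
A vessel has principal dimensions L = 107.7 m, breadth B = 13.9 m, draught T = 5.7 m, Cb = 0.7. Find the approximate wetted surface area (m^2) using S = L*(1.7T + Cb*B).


Formula: S = 1.7*L*T + V/T with V = Cb*L*B*T, i.e. S = L * (1.7*T + Cb*B)
Step 1 — 1.7*T = 1.7 * 5.7 = 9.69 m
Step 2 — Cb*B = 0.7 * 13.9 = 9.73 m
Step 3 — 1.7*T + Cb*B = 9.69 + 9.73 = 19.42 m
Step 4 — S = 107.7 * 19.42 ≈ 2091.5 m^2 (5 s.f.)

2091.5 m^2


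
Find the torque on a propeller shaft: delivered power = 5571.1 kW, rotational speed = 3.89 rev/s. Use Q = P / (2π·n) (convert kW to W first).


Formula: Q = P_W / (2 * pi * n)
Step 1 — P_W = 5571.1 kW * 1000 = 5571100.0 W
Step 2 — 2 * pi * n = 2 * pi * 3.89 = 24.441591
Step 3 — Q = 5571100.0 / 24.441591 ≈ 227940 N·m (5 s.f.)

227940 N·m


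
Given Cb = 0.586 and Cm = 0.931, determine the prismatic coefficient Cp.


Formula: Cp = Cb / Cm
Substituting: Cp = 0.586 / 0.931
Result: Cp ≈ 0.62943 (5 s.f.)

0.62943


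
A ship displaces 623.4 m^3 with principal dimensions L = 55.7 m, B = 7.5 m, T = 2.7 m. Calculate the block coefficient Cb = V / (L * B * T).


Formula: Cb = V / (L * B * T)
Step 1 — L * B * T = 55.7 * 7.5 * 2.7 = 1127.925 m^3
Step 2 — Cb = 623.4 / 1127.925 ≈ 0.55270 (5 s.f.)

0.55270


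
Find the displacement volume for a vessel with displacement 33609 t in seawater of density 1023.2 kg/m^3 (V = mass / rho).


Formula: V = mass / rho
Step 1 — convert tonnes to kg: 33609 t * 1000 = 33609000 kg
Step 2 — V = 33609000 / 1023.2 ≈ 32847 m^3 (5 s.f.)

32847 m^3


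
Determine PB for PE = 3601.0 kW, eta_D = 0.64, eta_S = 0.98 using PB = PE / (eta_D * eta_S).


Formula: PB = PE / (eta_D * eta_S)
Step 1 — combined efficiency = eta_D * eta_S = 0.64 * 0.98 = 0.6272
Step 2 — PB = 3601.0 / 0.6272 ≈ 5741.4 kW (5 s.f.)

5741.4 kW


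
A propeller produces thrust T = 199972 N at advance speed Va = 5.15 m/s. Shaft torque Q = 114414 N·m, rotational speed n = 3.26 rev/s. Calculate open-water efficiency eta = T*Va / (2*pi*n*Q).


Formula: eta = T * Va / (2 * pi * n * Q)
Step 1 — numerator = T * Va = 199972 * 5.15 = 1029855.8
Step 2 — 2 * pi * n = 2 * pi * 3.26 = 20.483184
Step 3 — denominator = 20.483184 * 114414 = 2343563.01
Step 4 — eta = 1029855.8 / 2343563.01 ≈ 0.43944 (5 s.f.)

0.43944


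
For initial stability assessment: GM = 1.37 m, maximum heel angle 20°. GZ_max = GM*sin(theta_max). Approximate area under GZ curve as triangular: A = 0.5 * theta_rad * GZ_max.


Formula: GZ_max = GM * sin(theta); Area = 0.5 * theta_rad * GZ_max
Step 1 — GZ_max = 1.37 * sin(20°) = 1.37 * 0.34202 = 0.468567 m
Step 2 — theta_rad = 20 * pi/180 = 0.349066 rad
Step 3 — Area = 0.5 * 0.349066 * 0.468567 ≈ 0.081780 m·rad (5 s.f.)

0.081780 m·rad


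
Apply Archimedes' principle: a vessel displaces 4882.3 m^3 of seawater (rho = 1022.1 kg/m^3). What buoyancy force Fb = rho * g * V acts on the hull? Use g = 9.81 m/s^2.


Formula: Fb = rho * g * V
Substituting: Fb = 1022.1 * 9.81 * 4882.3
Intermediate: 1022.1 * 9.81 = 10026.801
Result: Fb = 10026.801 * 4882.3 ≈ 48954000 N (5 s.f.)

48954000 N


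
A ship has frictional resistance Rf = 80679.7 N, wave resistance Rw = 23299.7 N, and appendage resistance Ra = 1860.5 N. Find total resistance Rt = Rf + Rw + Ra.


Formula: Rt = Rf + Rw + Ra
Substituting: Rt = 80679.7 + 23299.7 + 1860.5
Result: Rt = 105839.9 N

105839.9 N


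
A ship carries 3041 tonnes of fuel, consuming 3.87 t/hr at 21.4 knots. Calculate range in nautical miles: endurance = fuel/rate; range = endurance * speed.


Formula: endurance = fuel / rate; range = endurance * speed
Step 1 — endurance = 3041 / 3.87 = 785.7881 hours
Step 2 — range = 785.7881 * 21.4 ≈ 16816 nautical miles (5 s.f.)

16816 NM


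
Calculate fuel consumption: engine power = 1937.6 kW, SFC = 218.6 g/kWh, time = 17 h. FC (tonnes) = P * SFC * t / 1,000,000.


Formula: FC (tonnes) = P * SFC * t / 1,000,000
Step 1 — P * SFC * t = 1937.6 * 218.6 * 17 = 7200509.12 g
Step 2 — FC (tonnes) = 7200509.12 / 1,000,000 ≈ 7.2005 tonnes (5 s.f.)

7.2005 tonnes


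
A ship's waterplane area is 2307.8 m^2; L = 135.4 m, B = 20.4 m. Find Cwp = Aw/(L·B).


Formula: Cwp = Aw / (L * B)
Step 1 — L * B = 135.4 * 20.4 = 2762.16 m^2
Step 2 — Cwp = 2307.8 / 2762.16 ≈ 0.83551 (5 s.f.)

0.83551


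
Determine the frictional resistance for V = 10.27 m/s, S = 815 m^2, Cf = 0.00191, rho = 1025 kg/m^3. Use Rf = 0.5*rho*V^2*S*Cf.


Formula: Rf = 0.5 * rho * V^2 * S * Cf
Step 1 — V^2 = 10.27^2 = 105.4729
Step 2 — 0.5 * rho * V^2 = 0.5 * 1025 * 105.4729 = 54054.86125
Step 3 — Rf = 54054.86125 * 815 * 0.00191 ≈ 84144 N (5 s.f.)

84144 N


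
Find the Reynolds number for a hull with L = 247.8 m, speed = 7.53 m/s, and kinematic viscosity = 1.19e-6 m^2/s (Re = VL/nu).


Formula: Re = V * L / nu
Step 1 — V * L = 7.53 * 247.8 = 1865.934 m^2/s
Step 2 — Re = 1865.934 / 1.19e-6 = 1.57e+09

1.57e+09


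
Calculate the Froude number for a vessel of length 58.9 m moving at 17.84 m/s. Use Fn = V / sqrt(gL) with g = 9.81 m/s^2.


Formula: Fn = V / sqrt(g * L)
Step 1 — g * L = 9.81 * 58.9 = 577.809
Step 2 — sqrt(g * L) = sqrt(577.809) = 24.037658
Step 3 — Fn = 17.84 / 24.037658 ≈ 0.74217 (5 s.f.)

0.74217


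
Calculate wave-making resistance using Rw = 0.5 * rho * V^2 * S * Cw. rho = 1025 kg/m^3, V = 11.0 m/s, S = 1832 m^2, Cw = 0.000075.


Formula: Rw = 0.5 * rho * V^2 * S * Cw
Step 1 — V^2 = 11.0^2 = 121.0
Step 2 — 0.5 * rho * V^2 = 0.5 * 1025 * 121.0 = 62012.5
Step 3 — Rw = 62012.5 * 1832 * 0.000075 ≈ 8520.5 N (5 s.f.)

8520.5 N


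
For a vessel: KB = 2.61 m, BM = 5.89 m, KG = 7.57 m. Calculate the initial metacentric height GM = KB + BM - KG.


Formula: GM = KB + BM - KG
Step 1 — KM = KB + BM = 2.61 + 5.89 = 8.5 m
Step 2 — GM = KM - KG = 8.5 - 7.57 = 0.93 m

0.93 m


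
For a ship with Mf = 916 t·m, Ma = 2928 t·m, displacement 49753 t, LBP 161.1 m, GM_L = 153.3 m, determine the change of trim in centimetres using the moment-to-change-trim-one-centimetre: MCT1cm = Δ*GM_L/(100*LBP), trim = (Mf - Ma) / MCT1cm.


Formula: net trimming moment = Mf - Ma; MCT1cm = Δ*GM_L/(100*LBP); trim = net moment / MCT1cm
Step 1 — net trimming moment = 916 - 2928 = -2012 t·m
Step 2 — MCT1cm = 49753 * 153.3 / (100 * 161.1) = 473.441 t·m/cm
Step 3 — trim = -2012 / 473.441 ≈ -4.2497 cm (5 s.f.)

-4.2497 cm


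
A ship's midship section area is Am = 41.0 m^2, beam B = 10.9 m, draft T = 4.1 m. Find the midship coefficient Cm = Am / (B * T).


Formula: Cm = Am / (B * T)
Step 1 — B * T = 10.9 * 4.1 = 44.69 m^2
Step 2 — Cm = 41.0 / 44.69 ≈ 0.91743 (5 s.f.)

0.91743


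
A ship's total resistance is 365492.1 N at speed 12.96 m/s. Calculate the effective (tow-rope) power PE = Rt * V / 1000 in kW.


Formula: PE = Rt * V / 1000 (kW)
Step 1 — PE (W) = 365492.1 * 12.96 = 4736777.616 W
Step 2 — PE (kW) = 4736777.616 / 1000 ≈ 4736.8 kW (5 s.f.)

4736.8 kW


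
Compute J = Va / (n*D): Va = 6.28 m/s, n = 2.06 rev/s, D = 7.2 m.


Formula: J = Va / (n * D)
Step 1 — n * D = 2.06 * 7.2 = 14.832
Step 2 — J = 6.28 / 14.832 ≈ 0.42341 (5 s.f.)

0.42341


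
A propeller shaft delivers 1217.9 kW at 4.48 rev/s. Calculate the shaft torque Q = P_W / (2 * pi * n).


Formula: Q = P_W / (2 * pi * n)
Step 1 — P_W = 1217.9 kW * 1000 = 1217900.0 W
Step 2 — 2 * pi * n = 2 * pi * 4.48 = 28.14867
Step 3 — Q = 1217900.0 / 28.14867 ≈ 43267 N·m (5 s.f.)

43267 N·m


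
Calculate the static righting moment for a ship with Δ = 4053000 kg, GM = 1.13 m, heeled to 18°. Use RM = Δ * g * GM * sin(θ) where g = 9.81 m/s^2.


Formula: GZ = GM * sin(theta); RM = disp * g * GZ
Step 1 — GZ = 1.13 * sin(18°) = 1.13 * 0.309017 = 0.349189 m
Step 2 — RM = 4053000 * 9.81 * 0.349189 ≈ 13884000 N·m (5 s.f.)

13884000 N·m


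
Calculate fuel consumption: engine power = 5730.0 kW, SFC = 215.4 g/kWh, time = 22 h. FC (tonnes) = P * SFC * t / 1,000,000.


Formula: FC (tonnes) = P * SFC * t / 1,000,000
Step 1 — P * SFC * t = 5730.0 * 215.4 * 22 = 27153324.0 g
Step 2 — FC (tonnes) = 27153324.0 / 1,000,000 ≈ 27.153 tonnes (5 s.f.)

27.153 tonnes


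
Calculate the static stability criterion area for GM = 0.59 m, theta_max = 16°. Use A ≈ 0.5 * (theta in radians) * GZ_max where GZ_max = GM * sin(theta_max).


Formula: GZ_max = GM * sin(theta); Area = 0.5 * theta_rad * GZ_max
Step 1 — GZ_max = 0.59 * sin(16°) = 0.59 * 0.275637 = 0.162626 m
Step 2 — theta_rad = 16 * pi/180 = 0.279253 rad
Step 3 — Area = 0.5 * 0.279253 * 0.162626 ≈ 0.022707 m·rad (5 s.f.)

0.022707 m·rad


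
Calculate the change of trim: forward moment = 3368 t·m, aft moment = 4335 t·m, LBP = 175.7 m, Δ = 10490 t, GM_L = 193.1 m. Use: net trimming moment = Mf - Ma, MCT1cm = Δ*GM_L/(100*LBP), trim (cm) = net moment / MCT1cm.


Formula: net trimming moment = Mf - Ma; MCT1cm = Δ*GM_L/(100*LBP); trim = net moment / MCT1cm
Step 1 — net trimming moment = 3368 - 4335 = -967 t·m
Step 2 — MCT1cm = 10490 * 193.1 / (100 * 175.7) = 115.2885 t·m/cm
Step 3 — trim = -967 / 115.2885 ≈ -8.3877 cm (5 s.f.)

-8.3877 cm


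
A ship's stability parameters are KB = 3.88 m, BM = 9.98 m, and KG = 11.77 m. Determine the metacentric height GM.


Formula: GM = KB + BM - KG
Step 1 — KM = KB + BM = 3.88 + 9.98 = 13.86 m
Step 2 — GM = KM - KG = 13.86 - 11.77 = 2.09 m

2.09 m


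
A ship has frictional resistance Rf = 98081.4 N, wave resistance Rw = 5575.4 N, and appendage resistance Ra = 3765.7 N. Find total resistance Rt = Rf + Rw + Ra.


Formula: Rt = Rf + Rw + Ra
Substituting: Rt = 98081.4 + 5575.4 + 3765.7
Result: Rt = 107422.5 N

107422.5 N


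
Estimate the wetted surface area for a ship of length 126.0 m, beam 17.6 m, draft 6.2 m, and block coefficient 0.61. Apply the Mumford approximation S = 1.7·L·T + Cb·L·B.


Formula: S = 1.7*L*T + V/T with V = Cb*L*B*T, i.e. S = L * (1.7*T + Cb*B)
Step 1 — 1.7*T = 1.7 * 6.2 = 10.54 m
Step 2 — Cb*B = 0.61 * 17.6 = 10.736 m
Step 3 — 1.7*T + Cb*B = 10.54 + 10.736 = 21.276 m
Step 4 — S = 126.0 * 21.276 ≈ 2680.8 m^2 (5 s.f.)

2680.8 m^2


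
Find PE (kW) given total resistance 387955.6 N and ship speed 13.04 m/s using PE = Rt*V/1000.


Formula: PE = Rt * V / 1000 (kW)
Step 1 — PE (W) = 387955.6 * 13.04 = 5058941.024 W
Step 2 — PE (kW) = 5058941.024 / 1000 ≈ 5058.9 kW (5 s.f.)

5058.9 kW


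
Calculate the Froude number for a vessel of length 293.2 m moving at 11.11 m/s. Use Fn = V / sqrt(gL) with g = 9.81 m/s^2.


Formula: Fn = V / sqrt(g * L)
Step 1 — g * L = 9.81 * 293.2 = 2876.292
Step 2 — sqrt(g * L) = sqrt(2876.292) = 53.631073
Step 3 — Fn = 11.11 / 53.631073 ≈ 0.20716 (5 s.f.)

0.20716


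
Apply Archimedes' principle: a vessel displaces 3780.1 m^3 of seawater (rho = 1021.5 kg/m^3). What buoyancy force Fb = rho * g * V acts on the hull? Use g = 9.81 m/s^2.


Formula: Fb = rho * g * V
Substituting: Fb = 1021.5 * 9.81 * 3780.1
Intermediate: 1021.5 * 9.81 = 10020.915
Result: Fb = 10020.915 * 3780.1 ≈ 37880000 N (5 s.f.)

37880000 N


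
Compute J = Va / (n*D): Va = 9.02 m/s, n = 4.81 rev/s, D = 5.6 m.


Formula: J = Va / (n * D)
Step 1 — n * D = 4.81 * 5.6 = 26.936
Step 2 — J = 9.02 / 26.936 ≈ 0.33487 (5 s.f.)

0.33487


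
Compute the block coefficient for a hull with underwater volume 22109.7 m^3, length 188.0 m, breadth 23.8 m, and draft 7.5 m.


Formula: Cb = V / (L * B * T)
Step 1 — L * B * T = 188.0 * 23.8 * 7.5 = 33558.0 m^3
Step 2 — Cb = 22109.7 / 33558.0 ≈ 0.65885 (5 s.f.)

0.65885


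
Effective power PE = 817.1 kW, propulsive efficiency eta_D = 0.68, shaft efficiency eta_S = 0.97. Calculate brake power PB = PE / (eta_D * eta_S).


Formula: PB = PE / (eta_D * eta_S)
Step 1 — combined efficiency = eta_D * eta_S = 0.68 * 0.97 = 0.6596
Step 2 — PB = 817.1 / 0.6596 ≈ 1238.8 kW (5 s.f.)

1238.8 kW


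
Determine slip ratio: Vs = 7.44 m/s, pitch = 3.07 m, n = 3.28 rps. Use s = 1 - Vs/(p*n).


Formula: s = 1 - Vs / (p * n)
Step 1 — p * n = 3.07 * 3.28 = 10.0696
Step 2 — Vs / (p*n) = 7.44 / 10.0696 = 0.738858 (6 d.p.)
Step 3 — s = 1 - 0.738858 = 0.261142

0.261142


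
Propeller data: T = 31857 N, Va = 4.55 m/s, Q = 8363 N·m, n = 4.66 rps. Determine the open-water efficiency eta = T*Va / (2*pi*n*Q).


Formula: eta = T * Va / (2 * pi * n * Q)
Step 1 — numerator = T * Va = 31857 * 4.55 = 144949.35
Step 2 — 2 * pi * n = 2 * pi * 4.66 = 29.279644
Step 3 — denominator = 29.279644 * 8363 = 244865.66
Step 4 — eta = 144949.35 / 244865.66 ≈ 0.59195 (5 s.f.)

0.59195


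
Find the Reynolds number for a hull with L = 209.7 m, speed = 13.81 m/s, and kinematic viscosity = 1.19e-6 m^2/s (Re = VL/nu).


Formula: Re = V * L / nu
Step 1 — V * L = 13.81 * 209.7 = 2895.957 m^2/s
Step 2 — Re = 2895.957 / 1.19e-6 = 2.43e+09

2.43e+09


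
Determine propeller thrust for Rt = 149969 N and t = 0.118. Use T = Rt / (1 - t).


Formula: T = Rt / (1 - t)
Step 1 — (1 - t) = 1 - 0.118 = 0.882
Step 2 — T = 149969 / 0.882 ≈ 170030 N (5 s.f.)

170030 N


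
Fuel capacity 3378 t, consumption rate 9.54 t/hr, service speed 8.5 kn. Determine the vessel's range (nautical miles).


Formula: endurance = fuel / rate; range = endurance * speed
Step 1 — endurance = 3378 / 9.54 = 354.0881 hours
Step 2 — range = 354.0881 * 8.5 ≈ 3009.7 nautical miles (5 s.f.)

3009.7 NM


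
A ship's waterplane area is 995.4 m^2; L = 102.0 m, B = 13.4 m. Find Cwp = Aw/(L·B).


Formula: Cwp = Aw / (L * B)
Step 1 — L * B = 102.0 * 13.4 = 1366.8 m^2
Step 2 — Cwp = 995.4 / 1366.8 ≈ 0.72827 (5 s.f.)

0.72827


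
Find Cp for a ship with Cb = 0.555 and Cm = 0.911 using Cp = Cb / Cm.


Formula: Cp = Cb / Cm
Substituting: Cp = 0.555 / 0.911
Result: Cp ≈ 0.60922 (5 s.f.)

0.60922


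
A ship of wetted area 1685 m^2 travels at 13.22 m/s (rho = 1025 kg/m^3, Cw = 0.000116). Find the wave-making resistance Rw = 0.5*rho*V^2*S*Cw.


Formula: Rw = 0.5 * rho * V^2 * S * Cw
Step 1 — V^2 = 13.22^2 = 174.7684
Step 2 — 0.5 * rho * V^2 = 0.5 * 1025 * 174.7684 = 89568.805
Step 3 — Rw = 89568.805 * 1685 * 0.000116 ≈ 17507 N (5 s.f.)

17507 N


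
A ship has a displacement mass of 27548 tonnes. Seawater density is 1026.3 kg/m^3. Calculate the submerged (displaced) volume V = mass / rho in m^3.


Formula: V = mass / rho
Step 1 — convert tonnes to kg: 27548 t * 1000 = 27548000 kg
Step 2 — V = 27548000 / 1026.3 ≈ 26842 m^3 (5 s.f.)

26842 m^3


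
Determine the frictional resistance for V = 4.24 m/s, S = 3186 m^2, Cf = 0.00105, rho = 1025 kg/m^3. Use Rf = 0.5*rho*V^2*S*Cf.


Formula: Rf = 0.5 * rho * V^2 * S * Cf
Step 1 — V^2 = 4.24^2 = 17.9776
Step 2 — 0.5 * rho * V^2 = 0.5 * 1025 * 17.9776 = 9213.52
Step 3 — Rf = 9213.52 * 3186 * 0.00105 ≈ 30822 N (5 s.f.)

30822 N


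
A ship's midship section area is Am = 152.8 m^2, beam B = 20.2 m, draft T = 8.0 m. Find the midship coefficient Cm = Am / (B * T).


Formula: Cm = Am / (B * T)
Step 1 — B * T = 20.2 * 8.0 = 161.6 m^2
Step 2 — Cm = 152.8 / 161.6 ≈ 0.94554 (5 s.f.)

0.94554


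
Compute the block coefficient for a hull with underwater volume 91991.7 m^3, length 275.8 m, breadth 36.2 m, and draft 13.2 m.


Formula: Cb = V / (L * B * T)
Step 1 — L * B * T = 275.8 * 36.2 * 13.2 = 131788.272 m^3
Step 2 — Cb = 91991.7 / 131788.272 ≈ 0.69803 (5 s.f.)

0.69803


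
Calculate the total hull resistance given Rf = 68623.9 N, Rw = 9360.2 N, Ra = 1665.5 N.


Formula: Rt = Rf + Rw + Ra
Substituting: Rt = 68623.9 + 9360.2 + 1665.5
Result: Rt = 79649.6 N

79649.6 N


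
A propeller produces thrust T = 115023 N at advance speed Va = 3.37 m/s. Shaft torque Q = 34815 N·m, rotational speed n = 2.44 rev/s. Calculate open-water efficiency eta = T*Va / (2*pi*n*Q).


Formula: eta = T * Va / (2 * pi * n * Q)
Step 1 — numerator = T * Va = 115023 * 3.37 = 387627.51
Step 2 — 2 * pi * n = 2 * pi * 2.44 = 15.330972
Step 3 — denominator = 15.330972 * 34815 = 533747.79
Step 4 — eta = 387627.51 / 533747.79 ≈ 0.72624 (5 s.f.)

0.72624


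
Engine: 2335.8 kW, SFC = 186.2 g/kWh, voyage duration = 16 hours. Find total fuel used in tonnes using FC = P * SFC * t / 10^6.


Formula: FC (tonnes) = P * SFC * t / 1,000,000
Step 1 — P * SFC * t = 2335.8 * 186.2 * 16 = 6958815.36 g
Step 2 — FC (tonnes) = 6958815.36 / 1,000,000 ≈ 6.9588 tonnes (5 s.f.)

6.9588 tonnes


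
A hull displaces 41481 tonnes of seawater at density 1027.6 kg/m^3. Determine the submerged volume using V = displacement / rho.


Formula: V = mass / rho
Step 1 — convert tonnes to kg: 41481 t * 1000 = 41481000 kg
Step 2 — V = 41481000 / 1027.6 ≈ 40367 m^3 (5 s.f.)

40367 m^3


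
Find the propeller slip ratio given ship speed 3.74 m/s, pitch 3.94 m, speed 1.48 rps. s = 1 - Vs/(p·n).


Formula: s = 1 - Vs / (p * n)
Step 1 — p * n = 3.94 * 1.48 = 5.8312
Step 2 — Vs / (p*n) = 3.74 / 5.8312 = 0.641377 (6 d.p.)
Step 3 — s = 1 - 0.641377 = 0.358623

0.358623


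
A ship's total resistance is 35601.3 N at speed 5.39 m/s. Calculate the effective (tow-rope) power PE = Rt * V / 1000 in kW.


Formula: PE = Rt * V / 1000 (kW)
Step 1 — PE (W) = 35601.3 * 5.39 = 191891.007 W
Step 2 — PE (kW) = 191891.007 / 1000 ≈ 191.89 kW (5 s.f.)

191.89 kW


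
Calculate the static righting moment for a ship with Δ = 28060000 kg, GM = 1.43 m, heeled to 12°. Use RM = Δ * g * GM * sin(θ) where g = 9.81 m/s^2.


Formula: GZ = GM * sin(theta); RM = disp * g * GZ
Step 1 — GZ = 1.43 * sin(12°) = 1.43 * 0.207912 = 0.297314 m
Step 2 — RM = 28060000 * 9.81 * 0.297314 ≈ 81841000 N·m (5 s.f.)

81841000 N·m


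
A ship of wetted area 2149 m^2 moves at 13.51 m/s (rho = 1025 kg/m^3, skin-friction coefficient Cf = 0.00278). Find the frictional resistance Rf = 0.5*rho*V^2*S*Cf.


Formula: Rf = 0.5 * rho * V^2 * S * Cf
Step 1 — V^2 = 13.51^2 = 182.5201
Step 2 — 0.5 * rho * V^2 = 0.5 * 1025 * 182.5201 = 93541.55125
Step 3 — Rf = 93541.55125 * 2149 * 0.00278 ≈ 558840 N (5 s.f.)

558840 N


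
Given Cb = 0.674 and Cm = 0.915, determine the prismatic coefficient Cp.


Formula: Cp = Cb / Cm
Substituting: Cp = 0.674 / 0.915
Result: Cp ≈ 0.73661 (5 s.f.)

0.73661


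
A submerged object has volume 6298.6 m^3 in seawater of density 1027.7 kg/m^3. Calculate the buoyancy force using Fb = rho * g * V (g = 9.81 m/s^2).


Formula: Fb = rho * g * V
Substituting: Fb = 1027.7 * 9.81 * 6298.6
Intermediate: 1027.7 * 9.81 = 10081.737
Result: Fb = 10081.737 * 6298.6 ≈ 63501000 N (5 s.f.)

63501000 N


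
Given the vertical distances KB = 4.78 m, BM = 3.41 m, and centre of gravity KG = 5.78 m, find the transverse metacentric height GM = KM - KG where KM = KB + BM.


Formula: GM = KB + BM - KG
Step 1 — KM = KB + BM = 4.78 + 3.41 = 8.19 m
Step 2 — GM = KM - KG = 8.19 - 5.78 = 2.41 m

2.41 m


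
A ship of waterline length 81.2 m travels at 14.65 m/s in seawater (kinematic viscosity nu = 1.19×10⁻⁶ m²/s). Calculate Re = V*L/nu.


Formula: Re = V * L / nu
Step 1 — V * L = 14.65 * 81.2 = 1189.58 m^2/s
Step 2 — Re = 1189.58 / 1.19e-6 = 1.00e+09

1.00e+09


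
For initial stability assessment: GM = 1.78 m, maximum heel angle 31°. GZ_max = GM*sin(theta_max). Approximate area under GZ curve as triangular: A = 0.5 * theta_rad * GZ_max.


Formula: GZ_max = GM * sin(theta); Area = 0.5 * theta_rad * GZ_max
Step 1 — GZ_max = 1.78 * sin(31°) = 1.78 * 0.515038 = 0.916768 m
Step 2 — theta_rad = 31 * pi/180 = 0.541052 rad
Step 3 — Area = 0.5 * 0.541052 * 0.916768 ≈ 0.24801 m·rad (5 s.f.)

0.24801 m·rad


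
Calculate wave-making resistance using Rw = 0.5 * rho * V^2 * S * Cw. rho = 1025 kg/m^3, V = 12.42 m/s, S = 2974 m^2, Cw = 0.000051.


Formula: Rw = 0.5 * rho * V^2 * S * Cw
Step 1 — V^2 = 12.42^2 = 154.2564
Step 2 — 0.5 * rho * V^2 = 0.5 * 1025 * 154.2564 = 79056.405
Step 3 — Rw = 79056.405 * 2974 * 0.000051 ≈ 11991 N (5 s.f.)

11991 N


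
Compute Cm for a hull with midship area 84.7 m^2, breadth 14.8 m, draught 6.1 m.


Formula: Cm = Am / (B * T)
Step 1 — B * T = 14.8 * 6.1 = 90.28 m^2
Step 2 — Cm = 84.7 / 90.28 ≈ 0.93819 (5 s.f.)

0.93819


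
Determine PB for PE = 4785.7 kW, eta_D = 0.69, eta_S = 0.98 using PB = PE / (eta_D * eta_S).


Formula: PB = PE / (eta_D * eta_S)
Step 1 — combined efficiency = eta_D * eta_S = 0.69 * 0.98 = 0.6762
Step 2 — PB = 4785.7 / 0.6762 ≈ 7077.3 kW (5 s.f.)

7077.3 kW


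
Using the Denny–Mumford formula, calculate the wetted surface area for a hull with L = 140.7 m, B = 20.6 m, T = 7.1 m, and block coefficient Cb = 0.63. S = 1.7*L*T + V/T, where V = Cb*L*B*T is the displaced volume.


Formula: S = 1.7*L*T + V/T with V = Cb*L*B*T, i.e. S = L * (1.7*T + Cb*B)
Step 1 — 1.7*T = 1.7 * 7.1 = 12.07 m
Step 2 — Cb*B = 0.63 * 20.6 = 12.978 m
Step 3 — 1.7*T + Cb*B = 12.07 + 12.978 = 25.048 m
Step 4 — S = 140.7 * 25.048 ≈ 3524.3 m^2 (5 s.f.)

3524.3 m^2


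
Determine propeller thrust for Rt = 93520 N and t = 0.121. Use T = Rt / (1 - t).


Formula: T = Rt / (1 - t)
Step 1 — (1 - t) = 1 - 0.121 = 0.879
Step 2 — T = 93520 / 0.879 ≈ 106390 N (5 s.f.)

106390 N


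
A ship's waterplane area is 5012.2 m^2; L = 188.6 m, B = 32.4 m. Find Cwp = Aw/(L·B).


Formula: Cwp = Aw / (L * B)
Step 1 — L * B = 188.6 * 32.4 = 6110.64 m^2
Step 2 — Cwp = 5012.2 / 6110.64 ≈ 0.82024 (5 s.f.)

0.82024


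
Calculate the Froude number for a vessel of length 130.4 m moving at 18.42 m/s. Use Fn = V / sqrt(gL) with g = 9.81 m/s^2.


Formula: Fn = V / sqrt(g * L)
Step 1 — g * L = 9.81 * 130.4 = 1279.224
Step 2 — sqrt(g * L) = sqrt(1279.224) = 35.766241
Step 3 — Fn = 18.42 / 35.766241 ≈ 0.51501 (5 s.f.)

0.51501


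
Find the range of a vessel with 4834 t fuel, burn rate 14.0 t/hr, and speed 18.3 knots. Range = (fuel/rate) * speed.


Formula: endurance = fuel / rate; range = endurance * speed
Step 1 — endurance = 4834 / 14.0 = 345.2857 hours
Step 2 — range = 345.2857 * 18.3 ≈ 6318.7 nautical miles (5 s.f.)

6318.7 NM


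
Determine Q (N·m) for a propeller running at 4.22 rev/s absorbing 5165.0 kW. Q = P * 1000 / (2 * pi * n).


Formula: Q = P_W / (2 * pi * n)
Step 1 — P_W = 5165.0 kW * 1000 = 5165000.0 W
Step 2 — 2 * pi * n = 2 * pi * 4.22 = 26.515042
Step 3 — Q = 5165000.0 / 26.515042 ≈ 194800 N·m (5 s.f.)

194800 N·m


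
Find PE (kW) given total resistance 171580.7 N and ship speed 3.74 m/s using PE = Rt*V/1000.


Formula: PE = Rt * V / 1000 (kW)
Step 1 — PE (W) = 171580.7 * 3.74 = 641711.818 W
Step 2 — PE (kW) = 641711.818 / 1000 ≈ 641.71 kW (5 s.f.)

641.71 kW


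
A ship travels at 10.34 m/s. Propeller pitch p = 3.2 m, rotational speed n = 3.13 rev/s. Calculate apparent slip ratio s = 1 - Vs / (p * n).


Formula: s = 1 - Vs / (p * n)
Step 1 — p * n = 3.2 * 3.13 = 10.016
Step 2 — Vs / (p*n) = 10.34 / 10.016 = 1.032348 (6 d.p.)
Step 3 — s = 1 - 1.032348 = -0.032348

-0.032348


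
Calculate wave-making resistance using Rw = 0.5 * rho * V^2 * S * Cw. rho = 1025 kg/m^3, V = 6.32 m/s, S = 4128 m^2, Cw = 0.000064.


Formula: Rw = 0.5 * rho * V^2 * S * Cw
Step 1 — V^2 = 6.32^2 = 39.9424
Step 2 — 0.5 * rho * V^2 = 0.5 * 1025 * 39.9424 = 20470.48
Step 3 — Rw = 20470.48 * 4128 * 0.000064 ≈ 5408.1 N (5 s.f.)

5408.1 N


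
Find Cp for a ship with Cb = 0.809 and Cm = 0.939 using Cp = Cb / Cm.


Formula: Cp = Cb / Cm
Substituting: Cp = 0.809 / 0.939
Result: Cp ≈ 0.86155 (5 s.f.)

0.86155


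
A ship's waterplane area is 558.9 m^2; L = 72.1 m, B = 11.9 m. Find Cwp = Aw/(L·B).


Formula: Cwp = Aw / (L * B)
Step 1 — L * B = 72.1 * 11.9 = 857.99 m^2
Step 2 — Cwp = 558.9 / 857.99 ≈ 0.65141 (5 s.f.)

0.65141


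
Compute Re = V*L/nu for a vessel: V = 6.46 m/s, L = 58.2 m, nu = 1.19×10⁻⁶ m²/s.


Formula: Re = V * L / nu
Step 1 — V * L = 6.46 * 58.2 = 375.972 m^2/s
Step 2 — Re = 375.972 / 1.19e-6 = 3.16e+08

3.16e+08


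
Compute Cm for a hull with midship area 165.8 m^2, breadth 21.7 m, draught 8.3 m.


Formula: Cm = Am / (B * T)
Step 1 — B * T = 21.7 * 8.3 = 180.11 m^2
Step 2 — Cm = 165.8 / 180.11 ≈ 0.92055 (5 s.f.)

0.92055


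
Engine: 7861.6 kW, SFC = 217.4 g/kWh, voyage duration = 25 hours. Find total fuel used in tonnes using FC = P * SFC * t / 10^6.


Formula: FC (tonnes) = P * SFC * t / 1,000,000
Step 1 — P * SFC * t = 7861.6 * 217.4 * 25 = 42727796.0 g
Step 2 — FC (tonnes) = 42727796.0 / 1,000,000 ≈ 42.728 tonnes (5 s.f.)

42.728 tonnes


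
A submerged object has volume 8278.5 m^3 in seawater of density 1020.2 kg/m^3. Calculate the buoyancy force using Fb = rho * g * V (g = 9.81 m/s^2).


Formula: Fb = rho * g * V
Substituting: Fb = 1020.2 * 9.81 * 8278.5
Intermediate: 1020.2 * 9.81 = 10008.162
Result: Fb = 10008.162 * 8278.5 ≈ 82853000 N (5 s.f.)

82853000 N


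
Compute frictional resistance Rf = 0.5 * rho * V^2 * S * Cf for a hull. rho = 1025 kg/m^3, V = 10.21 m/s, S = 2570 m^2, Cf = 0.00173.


Formula: Rf = 0.5 * rho * V^2 * S * Cf
Step 1 — V^2 = 10.21^2 = 104.2441
Step 2 — 0.5 * rho * V^2 = 0.5 * 1025 * 104.2441 = 53425.10125
Step 3 — Rf = 53425.10125 * 2570 * 0.00173 ≈ 237530 N (5 s.f.)

237530 N


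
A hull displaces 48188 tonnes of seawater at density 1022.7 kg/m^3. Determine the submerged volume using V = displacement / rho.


Formula: V = mass / rho
Step 1 — convert tonnes to kg: 48188 t * 1000 = 48188000 kg
Step 2 — V = 48188000 / 1022.7 ≈ 47118 m^3 (5 s.f.)

47118 m^3


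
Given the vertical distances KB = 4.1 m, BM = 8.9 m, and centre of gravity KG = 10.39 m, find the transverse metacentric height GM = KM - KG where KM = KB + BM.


Formula: GM = KB + BM - KG
Step 1 — KM = KB + BM = 4.1 + 8.9 = 13.0 m
Step 2 — GM = KM - KG = 13.0 - 10.39 = 2.61 m

2.61 m


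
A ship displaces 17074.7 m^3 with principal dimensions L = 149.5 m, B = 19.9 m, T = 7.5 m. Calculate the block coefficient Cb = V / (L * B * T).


Formula: Cb = V / (L * B * T)
Step 1 — L * B * T = 149.5 * 19.9 * 7.5 = 22312.875 m^3
Step 2 — Cb = 17074.7 / 22312.875 ≈ 0.76524 (5 s.f.)

0.76524


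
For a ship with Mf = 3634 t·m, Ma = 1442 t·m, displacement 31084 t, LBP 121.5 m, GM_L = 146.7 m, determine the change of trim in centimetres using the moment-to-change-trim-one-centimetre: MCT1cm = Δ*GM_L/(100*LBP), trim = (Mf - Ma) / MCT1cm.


Formula: net trimming moment = Mf - Ma; MCT1cm = Δ*GM_L/(100*LBP); trim = net moment / MCT1cm
Step 1 — net trimming moment = 3634 - 1442 = 2192 t·m
Step 2 — MCT1cm = 31084 * 146.7 / (100 * 121.5) = 375.3105 t·m/cm
Step 3 — trim = 2192 / 375.3105 ≈ 5.8405 cm (5 s.f.)

5.8405 cm


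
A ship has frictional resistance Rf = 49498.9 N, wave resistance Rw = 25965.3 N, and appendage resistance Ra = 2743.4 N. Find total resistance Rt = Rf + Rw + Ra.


Formula: Rt = Rf + Rw + Ra
Substituting: Rt = 49498.9 + 25965.3 + 2743.4
Result: Rt = 78207.6 N

78207.6 N


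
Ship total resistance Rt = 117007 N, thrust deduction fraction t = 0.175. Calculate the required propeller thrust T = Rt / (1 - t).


Formula: T = Rt / (1 - t)
Step 1 — (1 - t) = 1 - 0.175 = 0.825
Step 2 — T = 117007 / 0.825 ≈ 141830 N (5 s.f.)

141830 N


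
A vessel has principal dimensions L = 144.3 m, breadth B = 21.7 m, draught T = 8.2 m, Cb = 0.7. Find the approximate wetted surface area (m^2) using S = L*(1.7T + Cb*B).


Formula: S = 1.7*L*T + V/T with V = Cb*L*B*T, i.e. S = L * (1.7*T + Cb*B)
Step 1 — 1.7*T = 1.7 * 8.2 = 13.94 m
Step 2 — Cb*B = 0.7 * 21.7 = 15.19 m
Step 3 — 1.7*T + Cb*B = 13.94 + 15.19 = 29.13 m
Step 4 — S = 144.3 * 29.13 ≈ 4203.5 m^2 (5 s.f.)

4203.5 m^2


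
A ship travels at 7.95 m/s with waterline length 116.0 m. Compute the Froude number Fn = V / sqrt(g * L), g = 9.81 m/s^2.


Formula: Fn = V / sqrt(g * L)
Step 1 — g * L = 9.81 * 116.0 = 1137.96
Step 2 — sqrt(g * L) = sqrt(1137.96) = 33.733663
Step 3 — Fn = 7.95 / 33.733663 ≈ 0.23567 (5 s.f.)

0.23567


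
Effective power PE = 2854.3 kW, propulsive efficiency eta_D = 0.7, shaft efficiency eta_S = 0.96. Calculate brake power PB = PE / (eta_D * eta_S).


Formula: PB = PE / (eta_D * eta_S)
Step 1 — combined efficiency = eta_D * eta_S = 0.7 * 0.96 = 0.672
Step 2 — PB = 2854.3 / 0.672 ≈ 4247.5 kW (5 s.f.)

4247.5 kW


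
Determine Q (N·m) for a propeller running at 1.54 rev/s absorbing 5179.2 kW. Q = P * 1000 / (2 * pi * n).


Formula: Q = P_W / (2 * pi * n)
Step 1 — P_W = 5179.2 kW * 1000 = 5179200.0 W
Step 2 — 2 * pi * n = 2 * pi * 1.54 = 9.676105
Step 3 — Q = 5179200.0 / 9.676105 ≈ 535260 N·m (5 s.f.)

535260 N·m


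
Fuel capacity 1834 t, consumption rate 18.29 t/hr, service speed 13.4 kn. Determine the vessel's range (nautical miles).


Formula: endurance = fuel / rate; range = endurance * speed
Step 1 — endurance = 1834 / 18.29 = 100.2734 hours
Step 2 — range = 100.2734 * 13.4 ≈ 1343.7 nautical miles (5 s.f.)

1343.7 NM


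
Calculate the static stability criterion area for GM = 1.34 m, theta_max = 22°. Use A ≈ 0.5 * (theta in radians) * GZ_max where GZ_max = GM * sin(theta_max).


Formula: GZ_max = GM * sin(theta); Area = 0.5 * theta_rad * GZ_max
Step 1 — GZ_max = 1.34 * sin(22°) = 1.34 * 0.374607 = 0.501973 m
Step 2 — theta_rad = 22 * pi/180 = 0.383972 rad
Step 3 — Area = 0.5 * 0.383972 * 0.501973 ≈ 0.096372 m·rad (5 s.f.)

0.096372 m·rad


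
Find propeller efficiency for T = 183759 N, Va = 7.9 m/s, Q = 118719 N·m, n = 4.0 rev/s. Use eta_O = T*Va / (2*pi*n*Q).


Formula: eta = T * Va / (2 * pi * n * Q)
Step 1 — numerator = T * Va = 183759 * 7.9 = 1451696.1
Step 2 — 2 * pi * n = 2 * pi * 4.0 = 25.132741
Step 3 — denominator = 25.132741 * 118719 = 2983733.88
Step 4 — eta = 1451696.1 / 2983733.88 ≈ 0.48654 (5 s.f.)

0.48654


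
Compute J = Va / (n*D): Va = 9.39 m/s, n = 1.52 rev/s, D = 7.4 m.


Formula: J = Va / (n * D)
Step 1 — n * D = 1.52 * 7.4 = 11.248
Step 2 — J = 9.39 / 11.248 ≈ 0.83482 (5 s.f.)

0.83482


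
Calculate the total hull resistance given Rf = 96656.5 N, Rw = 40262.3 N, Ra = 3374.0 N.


Formula: Rt = Rf + Rw + Ra
Substituting: Rt = 96656.5 + 40262.3 + 3374.0
Result: Rt = 140292.8 N

140292.8 N


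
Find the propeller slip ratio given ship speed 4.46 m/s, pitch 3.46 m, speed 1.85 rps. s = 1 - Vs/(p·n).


Formula: s = 1 - Vs / (p * n)
Step 1 — p * n = 3.46 * 1.85 = 6.401
Step 2 — Vs / (p*n) = 4.46 / 6.401 = 0.696766 (6 d.p.)
Step 3 — s = 1 - 0.696766 = 0.303234

0.303234


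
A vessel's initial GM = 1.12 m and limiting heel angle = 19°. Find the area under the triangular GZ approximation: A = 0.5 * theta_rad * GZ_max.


Formula: GZ_max = GM * sin(theta); Area = 0.5 * theta_rad * GZ_max
Step 1 — GZ_max = 1.12 * sin(19°) = 1.12 * 0.325568 = 0.364636 m
Step 2 — theta_rad = 19 * pi/180 = 0.331613 rad
Step 3 — Area = 0.5 * 0.331613 * 0.364636 ≈ 0.060459 m·rad (5 s.f.)

0.060459 m·rad


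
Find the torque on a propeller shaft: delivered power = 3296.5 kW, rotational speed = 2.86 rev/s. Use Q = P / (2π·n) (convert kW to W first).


Formula: Q = P_W / (2 * pi * n)
Step 1 — P_W = 3296.5 kW * 1000 = 3296500.0 W
Step 2 — 2 * pi * n = 2 * pi * 2.86 = 17.96991
Step 3 — Q = 3296500.0 / 17.96991 ≈ 183450 N·m (5 s.f.)

183450 N·m


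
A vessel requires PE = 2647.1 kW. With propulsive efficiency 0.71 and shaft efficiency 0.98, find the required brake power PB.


Formula: PB = PE / (eta_D * eta_S)
Step 1 — combined efficiency = eta_D * eta_S = 0.71 * 0.98 = 0.6958
Step 2 — PB = 2647.1 / 0.6958 ≈ 3804.4 kW (5 s.f.)

3804.4 kW


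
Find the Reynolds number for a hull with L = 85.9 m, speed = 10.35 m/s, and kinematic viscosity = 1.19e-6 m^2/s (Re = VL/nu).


Formula: Re = V * L / nu
Step 1 — V * L = 10.35 * 85.9 = 889.065 m^2/s
Step 2 — Re = 889.065 / 1.19e-6 = 7.47e+08

7.47e+08


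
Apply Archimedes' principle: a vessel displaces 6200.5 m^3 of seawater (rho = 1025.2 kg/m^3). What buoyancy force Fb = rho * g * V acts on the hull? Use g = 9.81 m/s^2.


Formula: Fb = rho * g * V
Substituting: Fb = 1025.2 * 9.81 * 6200.5
Intermediate: 1025.2 * 9.81 = 10057.212
Result: Fb = 10057.212 * 6200.5 ≈ 62360000 N (5 s.f.)

62360000 N


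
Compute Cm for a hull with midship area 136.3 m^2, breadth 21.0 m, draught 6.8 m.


Formula: Cm = Am / (B * T)
Step 1 — B * T = 21.0 * 6.8 = 142.8 m^2
Step 2 — Cm = 136.3 / 142.8 ≈ 0.95448 (5 s.f.)

0.95448


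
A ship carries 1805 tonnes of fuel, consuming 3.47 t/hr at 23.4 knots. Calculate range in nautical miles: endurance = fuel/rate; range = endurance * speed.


Formula: endurance = fuel / rate; range = endurance * speed
Step 1 — endurance = 1805 / 3.47 = 520.1729 hours
Step 2 — range = 520.1729 * 23.4 ≈ 12172 nautical miles (5 s.f.)

12172 NM


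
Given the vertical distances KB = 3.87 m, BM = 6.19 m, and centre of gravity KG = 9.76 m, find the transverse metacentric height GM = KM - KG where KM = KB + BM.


Formula: GM = KB + BM - KG
Step 1 — KM = KB + BM = 3.87 + 6.19 = 10.06 m
Step 2 — GM = KM - KG = 10.06 - 9.76 = 0.3 m

0.3 m


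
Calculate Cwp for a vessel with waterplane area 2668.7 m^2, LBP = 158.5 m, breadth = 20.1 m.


Formula: Cwp = Aw / (L * B)
Step 1 — L * B = 158.5 * 20.1 = 3185.85 m^2
Step 2 — Cwp = 2668.7 / 3185.85 ≈ 0.83767 (5 s.f.)

0.83767


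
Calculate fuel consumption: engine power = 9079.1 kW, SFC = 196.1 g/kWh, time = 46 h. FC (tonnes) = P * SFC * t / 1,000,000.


Formula: FC (tonnes) = P * SFC * t / 1,000,000
Step 1 — P * SFC * t = 9079.1 * 196.1 * 46 = 81898929.46 g
Step 2 — FC (tonnes) = 81898929.46 / 1,000,000 ≈ 81.899 tonnes (5 s.f.)

81.899 tonnes


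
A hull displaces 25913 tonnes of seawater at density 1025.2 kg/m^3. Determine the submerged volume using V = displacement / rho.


Formula: V = mass / rho
Step 1 — convert tonnes to kg: 25913 t * 1000 = 25913000 kg
Step 2 — V = 25913000 / 1025.2 ≈ 25276 m^3 (5 s.f.)

25276 m^3


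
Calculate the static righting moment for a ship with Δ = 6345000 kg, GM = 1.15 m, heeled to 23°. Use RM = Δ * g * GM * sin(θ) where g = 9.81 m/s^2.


Formula: GZ = GM * sin(theta); RM = disp * g * GZ
Step 1 — GZ = 1.15 * sin(23°) = 1.15 * 0.390731 = 0.449341 m
Step 2 — RM = 6345000 * 9.81 * 0.449341 ≈ 27969000 N·m (5 s.f.)

27969000 N·m


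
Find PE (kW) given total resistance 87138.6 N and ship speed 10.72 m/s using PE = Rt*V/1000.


Formula: PE = Rt * V / 1000 (kW)
Step 1 — PE (W) = 87138.6 * 10.72 = 934125.792 W
Step 2 — PE (kW) = 934125.792 / 1000 ≈ 934.13 kW (5 s.f.)

934.13 kW


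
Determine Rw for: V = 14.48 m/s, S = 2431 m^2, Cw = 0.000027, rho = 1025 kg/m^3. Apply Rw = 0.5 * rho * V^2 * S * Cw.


Formula: Rw = 0.5 * rho * V^2 * S * Cw
Step 1 — V^2 = 14.48^2 = 209.6704
Step 2 — 0.5 * rho * V^2 = 0.5 * 1025 * 209.6704 = 107456.08
Step 3 — Rw = 107456.08 * 2431 * 0.000027 ≈ 7053.1 N (5 s.f.)

7053.1 N


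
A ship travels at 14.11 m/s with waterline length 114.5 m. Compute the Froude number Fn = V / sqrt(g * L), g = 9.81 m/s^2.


Formula: Fn = V / sqrt(g * L)
Step 1 — g * L = 9.81 * 114.5 = 1123.245
Step 2 — sqrt(g * L) = sqrt(1123.245) = 33.514847
Step 3 — Fn = 14.11 / 33.514847 ≈ 0.42101 (5 s.f.)

0.42101


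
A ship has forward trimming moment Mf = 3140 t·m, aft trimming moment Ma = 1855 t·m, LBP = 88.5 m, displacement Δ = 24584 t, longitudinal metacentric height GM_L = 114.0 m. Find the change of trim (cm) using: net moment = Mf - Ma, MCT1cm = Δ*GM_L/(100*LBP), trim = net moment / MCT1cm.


Formula: net trimming moment = Mf - Ma; MCT1cm = Δ*GM_L/(100*LBP); trim = net moment / MCT1cm
Step 1 — net trimming moment = 3140 - 1855 = 1285 t·m
Step 2 — MCT1cm = 24584 * 114.0 / (100 * 88.5) = 316.6753 t·m/cm
Step 3 — trim = 1285 / 316.6753 ≈ 4.0578 cm (5 s.f.)

4.0578 cm
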